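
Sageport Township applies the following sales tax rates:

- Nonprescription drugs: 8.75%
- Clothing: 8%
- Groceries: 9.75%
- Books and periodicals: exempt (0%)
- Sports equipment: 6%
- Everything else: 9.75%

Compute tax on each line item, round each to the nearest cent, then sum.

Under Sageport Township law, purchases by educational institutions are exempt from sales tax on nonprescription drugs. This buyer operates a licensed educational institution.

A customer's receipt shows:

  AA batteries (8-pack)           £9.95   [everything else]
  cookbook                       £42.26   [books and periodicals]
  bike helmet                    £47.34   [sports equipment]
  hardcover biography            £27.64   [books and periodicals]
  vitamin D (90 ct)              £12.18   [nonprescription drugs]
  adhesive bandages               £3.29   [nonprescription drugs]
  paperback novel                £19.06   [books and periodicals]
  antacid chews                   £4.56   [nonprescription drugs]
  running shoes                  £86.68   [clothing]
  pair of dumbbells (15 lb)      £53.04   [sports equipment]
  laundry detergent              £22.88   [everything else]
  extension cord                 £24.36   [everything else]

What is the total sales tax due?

£18.53

AA batteries (8-pack) £9.95: everything else → 9.75% → £0.97
Cookbook £42.26: books and periodicals → 0% → £0.00
Bike helmet £47.34: sports equipment → 6% → £2.84
Hardcover biography £27.64: books and periodicals → 0% → £0.00
Vitamin D (90 ct) £12.18: nonprescription drugs, buyer-exempt → 0% → £0.00
Adhesive bandages £3.29: nonprescription drugs, buyer-exempt → 0% → £0.00
Paperback novel £19.06: books and periodicals → 0% → £0.00
Antacid chews £4.56: nonprescription drugs, buyer-exempt → 0% → £0.00
Running shoes £86.68: clothing → 8% → £6.93
Pair of dumbbells (15 lb) £53.04: sports equipment → 6% → £3.18
Laundry detergent £22.88: everything else → 9.75% → £2.23
Extension cord £24.36: everything else → 9.75% → £2.38
Total tax = £0.97 + £2.84 + £6.93 + £3.18 + £2.23 + £2.38 = £18.53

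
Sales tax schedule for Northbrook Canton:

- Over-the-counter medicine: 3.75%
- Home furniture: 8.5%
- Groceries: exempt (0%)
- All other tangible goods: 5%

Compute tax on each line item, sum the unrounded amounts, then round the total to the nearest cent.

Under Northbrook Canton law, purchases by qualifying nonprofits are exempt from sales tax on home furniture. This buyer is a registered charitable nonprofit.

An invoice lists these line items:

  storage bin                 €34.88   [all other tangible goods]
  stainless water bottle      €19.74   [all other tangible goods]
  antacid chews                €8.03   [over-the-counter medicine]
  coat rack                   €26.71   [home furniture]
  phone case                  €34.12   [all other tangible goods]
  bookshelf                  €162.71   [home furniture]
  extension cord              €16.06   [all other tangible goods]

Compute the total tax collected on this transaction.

Storage bin €34.88: all other tangible goods → 5% → €1.744
Stainless water bottle €19.74: all other tangible goods → 5% → €0.987
Antacid chews €8.03: over-the-counter medicine → 3.75% → €0.301125
Coat rack €26.71: home furniture, buyer-exempt → 0% → €0.00
Phone case €34.12: all other tangible goods → 5% → €1.706
Bookshelf €162.71: home furniture, buyer-exempt → 0% → €0.00
Extension cord €16.06: all other tangible goods → 5% → €0.803
Unrounded tax sum = €5.541125 → €5.54

€5.54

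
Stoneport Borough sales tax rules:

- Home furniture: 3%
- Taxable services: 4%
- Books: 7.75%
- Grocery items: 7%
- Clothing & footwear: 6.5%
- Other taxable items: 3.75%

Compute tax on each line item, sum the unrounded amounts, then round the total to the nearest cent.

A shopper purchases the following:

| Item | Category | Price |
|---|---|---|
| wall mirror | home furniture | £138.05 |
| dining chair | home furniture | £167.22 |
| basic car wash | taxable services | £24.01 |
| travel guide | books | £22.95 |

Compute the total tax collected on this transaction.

Wall mirror £138.05: home furniture → 3% → £4.1415
Dining chair £167.22: home furniture → 3% → £5.0166
Basic car wash £24.01: taxable services → 4% → £0.9604
Travel guide £22.95: books → 7.75% → £1.778625
Unrounded tax sum = £11.897125 → £11.90

£11.90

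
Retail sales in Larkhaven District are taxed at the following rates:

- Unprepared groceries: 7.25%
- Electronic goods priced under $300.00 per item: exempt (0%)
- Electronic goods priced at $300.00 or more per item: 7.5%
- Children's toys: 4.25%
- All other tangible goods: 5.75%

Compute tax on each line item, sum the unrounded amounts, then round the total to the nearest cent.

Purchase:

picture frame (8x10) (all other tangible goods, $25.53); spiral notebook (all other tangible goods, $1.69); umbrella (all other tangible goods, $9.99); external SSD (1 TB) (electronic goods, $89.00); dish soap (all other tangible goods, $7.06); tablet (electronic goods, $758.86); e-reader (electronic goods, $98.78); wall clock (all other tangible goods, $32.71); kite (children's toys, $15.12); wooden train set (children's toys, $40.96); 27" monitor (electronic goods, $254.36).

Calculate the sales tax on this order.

Picture frame (8x10) $25.53: all other tangible goods → 5.75% → $1.467975
Spiral notebook $1.69: all other tangible goods → 5.75% → $0.097175
Umbrella $9.99: all other tangible goods → 5.75% → $0.574425
External SSD (1 TB) $89.00: electronic goods, under $300.00 → 0% → $0.00
Dish soap $7.06: all other tangible goods → 5.75% → $0.40595
Tablet $758.86: electronic goods, $300.00 or more → 7.5% → $56.9145
E-reader $98.78: electronic goods, under $300.00 → 0% → $0.00
Wall clock $32.71: all other tangible goods → 5.75% → $1.880825
Kite $15.12: children's toys → 4.25% → $0.6426
Wooden train set $40.96: children's toys → 4.25% → $1.7408
27" monitor $254.36: electronic goods, under $300.00 → 0% → $0.00
Unrounded tax sum = $63.72425 → $63.72

$63.72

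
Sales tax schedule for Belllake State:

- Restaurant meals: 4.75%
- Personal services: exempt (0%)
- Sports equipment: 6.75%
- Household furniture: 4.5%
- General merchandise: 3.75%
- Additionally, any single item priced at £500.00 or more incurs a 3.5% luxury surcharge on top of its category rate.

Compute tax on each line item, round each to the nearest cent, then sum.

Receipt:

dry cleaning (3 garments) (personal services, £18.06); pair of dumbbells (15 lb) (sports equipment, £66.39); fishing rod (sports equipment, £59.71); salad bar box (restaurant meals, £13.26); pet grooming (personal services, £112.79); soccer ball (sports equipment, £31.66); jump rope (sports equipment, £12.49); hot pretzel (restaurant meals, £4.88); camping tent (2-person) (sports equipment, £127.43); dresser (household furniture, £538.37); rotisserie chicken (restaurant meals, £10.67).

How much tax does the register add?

Dry cleaning (3 garments) £18.06: personal services → 0% → £0.00
Pair of dumbbells (15 lb) £66.39: sports equipment → 6.75% → £4.48
Fishing rod £59.71: sports equipment → 6.75% → £4.03
Salad bar box £13.26: restaurant meals → 4.75% → £0.63
Pet grooming £112.79: personal services → 0% → £0.00
Soccer ball £31.66: sports equipment → 6.75% → £2.14
Jump rope £12.49: sports equipment → 6.75% → £0.84
Hot pretzel £4.88: restaurant meals → 4.75% → £0.23
Camping tent (2-person) £127.43: sports equipment → 6.75% → £8.60
Dresser £538.37: household furniture → 4.5% + 3.5% surcharge = 8% → £43.07
Rotisserie chicken £10.67: restaurant meals → 4.75% → £0.51
Total tax = £4.48 + £4.03 + £0.63 + £2.14 + £0.84 + £0.23 + £8.60 + £43.07 + £0.51 = £64.53

£64.53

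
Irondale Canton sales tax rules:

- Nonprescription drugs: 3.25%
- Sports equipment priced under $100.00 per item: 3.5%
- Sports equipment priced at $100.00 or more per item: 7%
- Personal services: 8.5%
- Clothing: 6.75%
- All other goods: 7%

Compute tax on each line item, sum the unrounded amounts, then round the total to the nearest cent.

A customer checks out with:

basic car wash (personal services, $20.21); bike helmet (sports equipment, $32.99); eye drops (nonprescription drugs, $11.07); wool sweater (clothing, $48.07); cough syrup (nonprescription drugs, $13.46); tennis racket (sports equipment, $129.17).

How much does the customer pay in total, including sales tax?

Basic car wash $20.21: personal services → 8.5% → $1.71785
Bike helmet $32.99: sports equipment, under $100.00 → 3.5% → $1.15465
Eye drops $11.07: nonprescription drugs → 3.25% → $0.359775
Wool sweater $48.07: clothing → 6.75% → $3.244725
Cough syrup $13.46: nonprescription drugs → 3.25% → $0.43745
Tennis racket $129.17: sports equipment, $100.00 or more → 7% → $9.0419
Subtotal = $254.97; unrounded tax = $15.95635 → $15.96; total due = $270.93

$270.93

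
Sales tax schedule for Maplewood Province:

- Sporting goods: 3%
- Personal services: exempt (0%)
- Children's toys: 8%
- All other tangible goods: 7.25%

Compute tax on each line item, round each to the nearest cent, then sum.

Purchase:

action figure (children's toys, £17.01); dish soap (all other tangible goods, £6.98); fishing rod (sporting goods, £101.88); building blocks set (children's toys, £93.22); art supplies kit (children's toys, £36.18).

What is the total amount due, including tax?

Action figure £17.01: children's toys → 8% → £1.36
Dish soap £6.98: all other tangible goods → 7.25% → £0.51
Fishing rod £101.88: sporting goods → 3% → £3.06
Building blocks set £93.22: children's toys → 8% → £7.46
Art supplies kit £36.18: children's toys → 8% → £2.89
Subtotal = £255.27; tax = £15.28; total due = £270.55

£270.55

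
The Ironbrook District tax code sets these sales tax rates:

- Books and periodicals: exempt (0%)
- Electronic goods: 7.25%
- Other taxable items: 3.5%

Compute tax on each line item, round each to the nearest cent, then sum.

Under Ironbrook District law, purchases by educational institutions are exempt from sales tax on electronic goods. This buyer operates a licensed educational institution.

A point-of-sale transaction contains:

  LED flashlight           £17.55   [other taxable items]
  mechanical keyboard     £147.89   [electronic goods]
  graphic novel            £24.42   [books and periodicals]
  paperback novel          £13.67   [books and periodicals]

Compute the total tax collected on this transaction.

LED flashlight £17.55: other taxable items → 3.5% → £0.61
Mechanical keyboard £147.89: electronic goods, buyer-exempt → 0% → £0.00
Graphic novel £24.42: books and periodicals → 0% → £0.00
Paperback novel £13.67: books and periodicals → 0% → £0.00
Total tax = £0.61

£0.61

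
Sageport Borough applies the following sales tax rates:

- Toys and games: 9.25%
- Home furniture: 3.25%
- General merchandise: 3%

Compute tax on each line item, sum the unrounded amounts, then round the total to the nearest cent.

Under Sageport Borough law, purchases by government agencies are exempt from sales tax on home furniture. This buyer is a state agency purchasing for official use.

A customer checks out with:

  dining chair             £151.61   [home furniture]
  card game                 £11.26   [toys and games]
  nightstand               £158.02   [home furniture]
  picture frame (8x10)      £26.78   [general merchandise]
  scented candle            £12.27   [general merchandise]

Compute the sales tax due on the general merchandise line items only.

£1.17

Picture frame (8x10) £26.78: general merchandise → 3% → £0.8034
Scented candle £12.27: general merchandise → 3% → £0.3681
Tax on general merchandise: unrounded sum = £1.1715 → £1.17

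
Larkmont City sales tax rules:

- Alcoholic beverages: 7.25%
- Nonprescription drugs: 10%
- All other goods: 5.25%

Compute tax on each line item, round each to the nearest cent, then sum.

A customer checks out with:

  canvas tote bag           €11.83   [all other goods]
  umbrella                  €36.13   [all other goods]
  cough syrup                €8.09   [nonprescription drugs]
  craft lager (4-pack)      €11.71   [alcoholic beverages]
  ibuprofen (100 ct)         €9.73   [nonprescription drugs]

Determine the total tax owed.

€5.15

Canvas tote bag €11.83: all other goods → 5.25% → €0.62
Umbrella €36.13: all other goods → 5.25% → €1.90
Cough syrup €8.09: nonprescription drugs → 10% → €0.81
Craft lager (4-pack) €11.71: alcoholic beverages → 7.25% → €0.85
Ibuprofen (100 ct) €9.73: nonprescription drugs → 10% → €0.97
Total tax = €0.62 + €1.90 + €0.81 + €0.85 + €0.97 = €5.15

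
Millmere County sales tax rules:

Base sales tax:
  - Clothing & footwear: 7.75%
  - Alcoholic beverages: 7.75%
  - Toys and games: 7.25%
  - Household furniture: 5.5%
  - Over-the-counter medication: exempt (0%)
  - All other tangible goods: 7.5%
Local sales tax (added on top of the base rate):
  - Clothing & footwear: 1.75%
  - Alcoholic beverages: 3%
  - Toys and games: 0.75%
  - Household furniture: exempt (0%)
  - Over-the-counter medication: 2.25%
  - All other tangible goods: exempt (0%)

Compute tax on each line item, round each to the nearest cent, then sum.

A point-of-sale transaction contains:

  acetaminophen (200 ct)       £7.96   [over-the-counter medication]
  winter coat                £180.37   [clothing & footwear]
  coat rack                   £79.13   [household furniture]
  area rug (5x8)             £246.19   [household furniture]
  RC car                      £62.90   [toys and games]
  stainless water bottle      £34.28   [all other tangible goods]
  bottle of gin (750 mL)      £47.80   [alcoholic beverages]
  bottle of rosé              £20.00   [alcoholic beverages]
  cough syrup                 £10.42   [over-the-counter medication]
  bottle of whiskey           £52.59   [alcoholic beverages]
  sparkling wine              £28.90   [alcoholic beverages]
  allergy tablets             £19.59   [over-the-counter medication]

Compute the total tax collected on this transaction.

Acetaminophen (200 ct) £7.96: over-the-counter medication → 0% + 2.25% local = 2.25% → £0.18
Winter coat £180.37: clothing & footwear → 7.75% + 1.75% local = 9.5% → £17.14
Coat rack £79.13: household furniture → 5.5% + 0% local = 5.5% → £4.35
Area rug (5x8) £246.19: household furniture → 5.5% + 0% local = 5.5% → £13.54
RC car £62.90: toys and games → 7.25% + 0.75% local = 8% → £5.03
Stainless water bottle £34.28: all other tangible goods → 7.5% + 0% local = 7.5% → £2.57
Bottle of gin (750 mL) £47.80: alcoholic beverages → 7.75% + 3% local = 10.75% → £5.14
Bottle of rosé £20.00: alcoholic beverages → 7.75% + 3% local = 10.75% → £2.15
Cough syrup £10.42: over-the-counter medication → 0% + 2.25% local = 2.25% → £0.23
Bottle of whiskey £52.59: alcoholic beverages → 7.75% + 3% local = 10.75% → £5.65
Sparkling wine £28.90: alcoholic beverages → 7.75% + 3% local = 10.75% → £3.11
Allergy tablets £19.59: over-the-counter medication → 0% + 2.25% local = 2.25% → £0.44
Total tax = £0.18 + £17.14 + £4.35 + £13.54 + £5.03 + £2.57 + £5.14 + £2.15 + £0.23 + £5.65 + £3.11 + £0.44 = £59.53

£59.53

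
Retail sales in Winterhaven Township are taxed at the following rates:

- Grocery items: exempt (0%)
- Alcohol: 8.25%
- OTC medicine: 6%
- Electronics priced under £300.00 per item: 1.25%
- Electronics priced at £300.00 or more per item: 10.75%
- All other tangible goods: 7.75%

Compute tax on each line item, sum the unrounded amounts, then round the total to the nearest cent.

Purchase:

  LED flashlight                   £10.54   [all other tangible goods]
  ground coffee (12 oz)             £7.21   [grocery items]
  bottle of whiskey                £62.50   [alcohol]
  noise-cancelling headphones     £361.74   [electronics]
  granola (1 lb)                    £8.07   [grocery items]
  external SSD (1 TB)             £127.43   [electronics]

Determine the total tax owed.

LED flashlight £10.54: all other tangible goods → 7.75% → £0.81685
Ground coffee (12 oz) £7.21: grocery items → 0% → £0.00
Bottle of whiskey £62.50: alcohol → 8.25% → £5.15625
Noise-cancelling headphones £361.74: electronics, £300.00 or more → 10.75% → £38.88705
Granola (1 lb) £8.07: grocery items → 0% → £0.00
External SSD (1 TB) £127.43: electronics, under £300.00 → 1.25% → £1.592875
Unrounded tax sum = £46.453025 → £46.45

£46.45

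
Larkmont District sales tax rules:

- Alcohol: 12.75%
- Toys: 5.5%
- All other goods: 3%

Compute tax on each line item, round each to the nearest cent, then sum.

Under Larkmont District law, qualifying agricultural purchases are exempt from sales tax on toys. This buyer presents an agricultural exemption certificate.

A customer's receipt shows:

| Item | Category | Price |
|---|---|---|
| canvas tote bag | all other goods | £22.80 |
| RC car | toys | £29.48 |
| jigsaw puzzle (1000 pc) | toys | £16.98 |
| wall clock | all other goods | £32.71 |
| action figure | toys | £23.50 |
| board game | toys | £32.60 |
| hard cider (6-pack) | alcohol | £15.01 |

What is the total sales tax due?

£3.57

Canvas tote bag £22.80: all other goods → 3% → £0.68
RC car £29.48: toys, buyer-exempt → 0% → £0.00
Jigsaw puzzle (1000 pc) £16.98: toys, buyer-exempt → 0% → £0.00
Wall clock £32.71: all other goods → 3% → £0.98
Action figure £23.50: toys, buyer-exempt → 0% → £0.00
Board game £32.60: toys, buyer-exempt → 0% → £0.00
Hard cider (6-pack) £15.01: alcohol → 12.75% → £1.91
Total tax = £0.68 + £0.98 + £1.91 = £3.57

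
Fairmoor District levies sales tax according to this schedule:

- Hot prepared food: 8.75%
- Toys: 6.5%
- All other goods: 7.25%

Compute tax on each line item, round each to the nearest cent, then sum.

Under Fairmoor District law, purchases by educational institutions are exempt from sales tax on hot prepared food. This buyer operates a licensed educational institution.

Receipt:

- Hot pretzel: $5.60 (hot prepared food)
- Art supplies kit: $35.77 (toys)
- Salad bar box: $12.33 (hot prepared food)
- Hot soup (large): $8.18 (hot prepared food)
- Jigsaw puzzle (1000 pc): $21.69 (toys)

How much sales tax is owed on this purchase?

Hot pretzel $5.60: hot prepared food, buyer-exempt → 0% → $0.00
Art supplies kit $35.77: toys → 6.5% → $2.33
Salad bar box $12.33: hot prepared food, buyer-exempt → 0% → $0.00
Hot soup (large) $8.18: hot prepared food, buyer-exempt → 0% → $0.00
Jigsaw puzzle (1000 pc) $21.69: toys → 6.5% → $1.41
Total tax = $2.33 + $1.41 = $3.74

$3.74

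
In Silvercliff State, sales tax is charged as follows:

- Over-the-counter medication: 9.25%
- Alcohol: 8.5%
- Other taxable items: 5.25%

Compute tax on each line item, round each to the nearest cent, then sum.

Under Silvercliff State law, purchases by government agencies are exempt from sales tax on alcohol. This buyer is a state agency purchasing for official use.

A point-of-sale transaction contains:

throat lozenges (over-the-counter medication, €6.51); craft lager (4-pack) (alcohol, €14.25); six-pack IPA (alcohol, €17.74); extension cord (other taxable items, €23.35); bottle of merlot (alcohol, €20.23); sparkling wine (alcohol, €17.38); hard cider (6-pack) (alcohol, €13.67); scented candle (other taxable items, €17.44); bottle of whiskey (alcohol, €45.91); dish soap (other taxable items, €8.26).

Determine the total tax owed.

€3.18

Throat lozenges €6.51: over-the-counter medication → 9.25% → €0.60
Craft lager (4-pack) €14.25: alcohol, buyer-exempt → 0% → €0.00
Six-pack IPA €17.74: alcohol, buyer-exempt → 0% → €0.00
Extension cord €23.35: other taxable items → 5.25% → €1.23
Bottle of merlot €20.23: alcohol, buyer-exempt → 0% → €0.00
Sparkling wine €17.38: alcohol, buyer-exempt → 0% → €0.00
Hard cider (6-pack) €13.67: alcohol, buyer-exempt → 0% → €0.00
Scented candle €17.44: other taxable items → 5.25% → €0.92
Bottle of whiskey €45.91: alcohol, buyer-exempt → 0% → €0.00
Dish soap €8.26: other taxable items → 5.25% → €0.43
Total tax = €0.60 + €1.23 + €0.92 + €0.43 = €3.18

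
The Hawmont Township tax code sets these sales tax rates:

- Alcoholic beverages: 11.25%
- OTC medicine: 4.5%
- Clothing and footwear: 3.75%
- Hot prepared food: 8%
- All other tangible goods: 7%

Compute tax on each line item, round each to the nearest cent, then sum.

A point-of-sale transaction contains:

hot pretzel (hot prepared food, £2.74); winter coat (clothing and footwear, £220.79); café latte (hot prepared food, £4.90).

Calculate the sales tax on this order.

Hot pretzel £2.74: hot prepared food → 8% → £0.22
Winter coat £220.79: clothing and footwear → 3.75% → £8.28
Café latte £4.90: hot prepared food → 8% → £0.39
Total tax = £0.22 + £8.28 + £0.39 = £8.89

£8.89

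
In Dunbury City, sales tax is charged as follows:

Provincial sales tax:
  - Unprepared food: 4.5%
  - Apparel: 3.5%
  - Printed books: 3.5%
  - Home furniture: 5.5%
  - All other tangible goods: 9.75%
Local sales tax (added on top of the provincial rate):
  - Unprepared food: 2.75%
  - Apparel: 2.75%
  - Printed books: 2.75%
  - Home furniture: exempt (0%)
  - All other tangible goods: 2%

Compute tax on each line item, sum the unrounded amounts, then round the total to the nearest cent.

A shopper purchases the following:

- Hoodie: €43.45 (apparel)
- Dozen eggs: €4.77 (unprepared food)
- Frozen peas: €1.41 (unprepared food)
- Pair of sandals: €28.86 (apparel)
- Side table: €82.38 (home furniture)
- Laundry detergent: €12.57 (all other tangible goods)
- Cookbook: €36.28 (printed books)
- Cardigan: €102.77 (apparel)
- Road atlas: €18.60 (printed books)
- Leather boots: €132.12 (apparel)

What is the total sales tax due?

Hoodie €43.45: apparel → 3.5% + 2.75% local = 6.25% → €2.715625
Dozen eggs €4.77: unprepared food → 4.5% + 2.75% local = 7.25% → €0.345825
Frozen peas €1.41: unprepared food → 4.5% + 2.75% local = 7.25% → €0.102225
Pair of sandals €28.86: apparel → 3.5% + 2.75% local = 6.25% → €1.80375
Side table €82.38: home furniture → 5.5% + 0% local = 5.5% → €4.5309
Laundry detergent €12.57: all other tangible goods → 9.75% + 2% local = 11.75% → €1.476975
Cookbook €36.28: printed books → 3.5% + 2.75% local = 6.25% → €2.2675
Cardigan €102.77: apparel → 3.5% + 2.75% local = 6.25% → €6.423125
Road atlas €18.60: printed books → 3.5% + 2.75% local = 6.25% → €1.1625
Leather boots €132.12: apparel → 3.5% + 2.75% local = 6.25% → €8.2575
Unrounded tax sum = €29.085925 → €29.09

€29.09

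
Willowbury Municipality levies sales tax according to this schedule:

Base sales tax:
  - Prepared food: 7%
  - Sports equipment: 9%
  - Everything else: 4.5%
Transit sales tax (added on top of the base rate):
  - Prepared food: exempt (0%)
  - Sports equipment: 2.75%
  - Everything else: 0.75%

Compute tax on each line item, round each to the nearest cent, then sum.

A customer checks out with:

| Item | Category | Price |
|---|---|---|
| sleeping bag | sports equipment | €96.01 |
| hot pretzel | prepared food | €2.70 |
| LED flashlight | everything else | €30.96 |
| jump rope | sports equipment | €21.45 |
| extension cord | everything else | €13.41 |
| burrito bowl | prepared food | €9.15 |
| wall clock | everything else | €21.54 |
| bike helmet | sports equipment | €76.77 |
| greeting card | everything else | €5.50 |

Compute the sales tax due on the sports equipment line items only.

€22.82

Sleeping bag €96.01: sports equipment → 9% + 2.75% transit = 11.75% → €11.28
Jump rope €21.45: sports equipment → 9% + 2.75% transit = 11.75% → €2.52
Bike helmet €76.77: sports equipment → 9% + 2.75% transit = 11.75% → €9.02
Tax on sports equipment = €11.28 + €2.52 + €9.02 = €22.82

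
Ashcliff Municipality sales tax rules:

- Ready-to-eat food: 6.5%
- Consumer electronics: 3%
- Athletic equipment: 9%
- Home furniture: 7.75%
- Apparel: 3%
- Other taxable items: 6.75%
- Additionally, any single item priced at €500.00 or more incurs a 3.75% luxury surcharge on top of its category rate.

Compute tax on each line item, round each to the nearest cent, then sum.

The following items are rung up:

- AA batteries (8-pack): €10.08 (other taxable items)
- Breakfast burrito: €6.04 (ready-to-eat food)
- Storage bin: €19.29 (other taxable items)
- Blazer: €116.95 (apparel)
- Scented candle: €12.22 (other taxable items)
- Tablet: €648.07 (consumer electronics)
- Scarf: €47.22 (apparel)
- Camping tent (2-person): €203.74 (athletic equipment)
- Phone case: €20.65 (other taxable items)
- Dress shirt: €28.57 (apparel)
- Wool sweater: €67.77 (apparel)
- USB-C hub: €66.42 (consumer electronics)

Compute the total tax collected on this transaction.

AA batteries (8-pack) €10.08: other taxable items → 6.75% → €0.68
Breakfast burrito €6.04: ready-to-eat food → 6.5% → €0.39
Storage bin €19.29: other taxable items → 6.75% → €1.30
Blazer €116.95: apparel → 3% → €3.51
Scented candle €12.22: other taxable items → 6.75% → €0.82
Tablet €648.07: consumer electronics → 3% + 3.75% surcharge = 6.75% → €43.74
Scarf €47.22: apparel → 3% → €1.42
Camping tent (2-person) €203.74: athletic equipment → 9% → €18.34
Phone case €20.65: other taxable items → 6.75% → €1.39
Dress shirt €28.57: apparel → 3% → €0.86
Wool sweater €67.77: apparel → 3% → €2.03
USB-C hub €66.42: consumer electronics → 3% → €1.99
Total tax = €0.68 + €0.39 + €1.30 + €3.51 + €0.82 + €43.74 + €1.42 + €18.34 + €1.39 + €0.86 + €2.03 + €1.99 = €76.47

€76.47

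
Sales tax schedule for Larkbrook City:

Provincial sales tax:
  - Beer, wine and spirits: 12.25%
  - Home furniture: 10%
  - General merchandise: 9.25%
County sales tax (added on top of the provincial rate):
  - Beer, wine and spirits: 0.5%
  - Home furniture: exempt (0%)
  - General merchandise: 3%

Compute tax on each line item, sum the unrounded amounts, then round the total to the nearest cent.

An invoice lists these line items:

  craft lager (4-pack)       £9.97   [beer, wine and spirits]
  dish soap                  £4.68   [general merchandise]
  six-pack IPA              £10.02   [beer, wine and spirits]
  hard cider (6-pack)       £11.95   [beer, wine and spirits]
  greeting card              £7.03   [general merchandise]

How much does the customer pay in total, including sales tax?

Craft lager (4-pack) £9.97: beer, wine and spirits → 12.25% + 0.5% county = 12.75% → £1.271175
Dish soap £4.68: general merchandise → 9.25% + 3% county = 12.25% → £0.5733
Six-pack IPA £10.02: beer, wine and spirits → 12.25% + 0.5% county = 12.75% → £1.27755
Hard cider (6-pack) £11.95: beer, wine and spirits → 12.25% + 0.5% county = 12.75% → £1.523625
Greeting card £7.03: general merchandise → 9.25% + 3% county = 12.25% → £0.861175
Subtotal = £43.65; unrounded tax = £5.506825 → £5.51; total due = £49.16

£49.16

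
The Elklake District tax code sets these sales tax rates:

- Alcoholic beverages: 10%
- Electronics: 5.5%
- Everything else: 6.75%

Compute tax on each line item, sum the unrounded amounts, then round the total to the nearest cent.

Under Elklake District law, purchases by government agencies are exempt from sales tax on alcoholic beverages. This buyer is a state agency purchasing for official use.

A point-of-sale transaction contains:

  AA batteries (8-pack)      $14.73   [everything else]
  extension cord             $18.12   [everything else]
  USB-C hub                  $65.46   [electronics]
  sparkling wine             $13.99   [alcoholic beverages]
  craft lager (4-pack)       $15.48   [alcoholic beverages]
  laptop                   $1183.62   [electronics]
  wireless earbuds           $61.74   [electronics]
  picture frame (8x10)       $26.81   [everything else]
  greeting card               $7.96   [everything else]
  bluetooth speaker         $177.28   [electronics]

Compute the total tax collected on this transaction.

$86.41

AA batteries (8-pack) $14.73: everything else → 6.75% → $0.994275
Extension cord $18.12: everything else → 6.75% → $1.2231
USB-C hub $65.46: electronics → 5.5% → $3.6003
Sparkling wine $13.99: alcoholic beverages, buyer-exempt → 0% → $0.00
Craft lager (4-pack) $15.48: alcoholic beverages, buyer-exempt → 0% → $0.00
Laptop $1183.62: electronics → 5.5% → $65.0991
Wireless earbuds $61.74: electronics → 5.5% → $3.3957
Picture frame (8x10) $26.81: everything else → 6.75% → $1.809675
Greeting card $7.96: everything else → 6.75% → $0.5373
Bluetooth speaker $177.28: electronics → 5.5% → $9.7504
Unrounded tax sum = $86.40985 → $86.41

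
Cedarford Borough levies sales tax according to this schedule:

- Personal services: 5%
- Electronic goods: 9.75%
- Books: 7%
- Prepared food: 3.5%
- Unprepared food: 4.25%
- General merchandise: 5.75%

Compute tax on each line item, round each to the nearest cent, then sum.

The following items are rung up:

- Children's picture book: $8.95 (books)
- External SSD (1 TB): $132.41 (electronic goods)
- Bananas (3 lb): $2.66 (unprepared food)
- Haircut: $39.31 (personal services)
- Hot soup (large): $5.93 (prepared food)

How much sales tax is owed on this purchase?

$15.83

Children's picture book $8.95: books → 7% → $0.63
External SSD (1 TB) $132.41: electronic goods → 9.75% → $12.91
Bananas (3 lb) $2.66: unprepared food → 4.25% → $0.11
Haircut $39.31: personal services → 5% → $1.97
Hot soup (large) $5.93: prepared food → 3.5% → $0.21
Total tax = $0.63 + $12.91 + $0.11 + $1.97 + $0.21 = $15.83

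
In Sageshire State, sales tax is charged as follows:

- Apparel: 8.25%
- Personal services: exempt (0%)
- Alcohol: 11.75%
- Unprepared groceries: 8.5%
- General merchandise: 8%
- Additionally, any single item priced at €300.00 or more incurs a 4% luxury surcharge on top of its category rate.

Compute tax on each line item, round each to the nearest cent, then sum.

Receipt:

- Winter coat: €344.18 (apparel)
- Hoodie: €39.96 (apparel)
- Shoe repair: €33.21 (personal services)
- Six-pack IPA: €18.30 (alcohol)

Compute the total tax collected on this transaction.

€47.61

Winter coat €344.18: apparel → 8.25% + 4% surcharge = 12.25% → €42.16
Hoodie €39.96: apparel → 8.25% → €3.30
Shoe repair €33.21: personal services → 0% → €0.00
Six-pack IPA €18.30: alcohol → 11.75% → €2.15
Total tax = €42.16 + €3.30 + €2.15 = €47.61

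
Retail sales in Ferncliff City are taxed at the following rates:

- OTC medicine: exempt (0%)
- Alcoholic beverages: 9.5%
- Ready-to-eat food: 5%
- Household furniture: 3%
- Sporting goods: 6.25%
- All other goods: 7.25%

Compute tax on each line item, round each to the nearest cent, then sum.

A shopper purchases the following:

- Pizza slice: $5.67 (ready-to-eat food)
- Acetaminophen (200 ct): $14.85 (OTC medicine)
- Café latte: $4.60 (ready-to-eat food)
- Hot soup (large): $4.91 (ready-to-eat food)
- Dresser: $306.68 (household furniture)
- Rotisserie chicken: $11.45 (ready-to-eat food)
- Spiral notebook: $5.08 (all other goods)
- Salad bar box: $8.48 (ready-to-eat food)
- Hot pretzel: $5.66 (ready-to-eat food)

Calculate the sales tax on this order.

Pizza slice $5.67: ready-to-eat food → 5% → $0.28
Acetaminophen (200 ct) $14.85: OTC medicine → 0% → $0.00
Café latte $4.60: ready-to-eat food → 5% → $0.23
Hot soup (large) $4.91: ready-to-eat food → 5% → $0.25
Dresser $306.68: household furniture → 3% → $9.20
Rotisserie chicken $11.45: ready-to-eat food → 5% → $0.57
Spiral notebook $5.08: all other goods → 7.25% → $0.37
Salad bar box $8.48: ready-to-eat food → 5% → $0.42
Hot pretzel $5.66: ready-to-eat food → 5% → $0.28
Total tax = $0.28 + $0.23 + $0.25 + $9.20 + $0.57 + $0.37 + $0.42 + $0.28 = $11.60

$11.60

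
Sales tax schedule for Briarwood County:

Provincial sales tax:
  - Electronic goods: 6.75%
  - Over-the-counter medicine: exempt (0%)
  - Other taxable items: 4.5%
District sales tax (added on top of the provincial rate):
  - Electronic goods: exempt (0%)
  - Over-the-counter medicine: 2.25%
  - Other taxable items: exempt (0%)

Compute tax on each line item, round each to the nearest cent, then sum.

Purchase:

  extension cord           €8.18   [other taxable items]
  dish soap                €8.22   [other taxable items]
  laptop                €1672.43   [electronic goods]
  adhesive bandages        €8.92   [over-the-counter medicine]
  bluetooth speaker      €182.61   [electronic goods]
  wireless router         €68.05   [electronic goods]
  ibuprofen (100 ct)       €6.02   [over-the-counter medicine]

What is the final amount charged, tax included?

€2085.32

Extension cord €8.18: other taxable items → 4.5% + 0% district = 4.5% → €0.37
Dish soap €8.22: other taxable items → 4.5% + 0% district = 4.5% → €0.37
Laptop €1672.43: electronic goods → 6.75% + 0% district = 6.75% → €112.89
Adhesive bandages €8.92: over-the-counter medicine → 0% + 2.25% district = 2.25% → €0.20
Bluetooth speaker €182.61: electronic goods → 6.75% + 0% district = 6.75% → €12.33
Wireless router €68.05: electronic goods → 6.75% + 0% district = 6.75% → €4.59
Ibuprofen (100 ct) €6.02: over-the-counter medicine → 0% + 2.25% district = 2.25% → €0.14
Subtotal = €1954.43; tax = €130.89; total due = €2085.32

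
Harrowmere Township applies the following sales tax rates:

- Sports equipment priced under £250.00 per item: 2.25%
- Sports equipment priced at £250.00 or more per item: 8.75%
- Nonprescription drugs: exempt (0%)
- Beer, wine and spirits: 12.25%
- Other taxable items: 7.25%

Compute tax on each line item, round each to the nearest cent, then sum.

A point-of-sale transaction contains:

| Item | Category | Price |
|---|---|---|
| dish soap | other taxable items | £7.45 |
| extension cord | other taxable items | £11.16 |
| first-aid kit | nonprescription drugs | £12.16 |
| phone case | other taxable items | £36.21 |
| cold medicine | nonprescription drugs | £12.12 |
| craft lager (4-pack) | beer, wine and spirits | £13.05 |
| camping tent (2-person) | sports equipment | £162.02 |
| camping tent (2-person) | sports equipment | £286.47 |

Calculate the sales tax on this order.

Dish soap £7.45: other taxable items → 7.25% → £0.54
Extension cord £11.16: other taxable items → 7.25% → £0.81
First-aid kit £12.16: nonprescription drugs → 0% → £0.00
Phone case £36.21: other taxable items → 7.25% → £2.63
Cold medicine £12.12: nonprescription drugs → 0% → £0.00
Craft lager (4-pack) £13.05: beer, wine and spirits → 12.25% → £1.60
Camping tent (2-person) £162.02: sports equipment, under £250.00 → 2.25% → £3.65
Camping tent (2-person) £286.47: sports equipment, £250.00 or more → 8.75% → £25.07
Total tax = £0.54 + £0.81 + £2.63 + £1.60 + £3.65 + £25.07 = £34.30

£34.30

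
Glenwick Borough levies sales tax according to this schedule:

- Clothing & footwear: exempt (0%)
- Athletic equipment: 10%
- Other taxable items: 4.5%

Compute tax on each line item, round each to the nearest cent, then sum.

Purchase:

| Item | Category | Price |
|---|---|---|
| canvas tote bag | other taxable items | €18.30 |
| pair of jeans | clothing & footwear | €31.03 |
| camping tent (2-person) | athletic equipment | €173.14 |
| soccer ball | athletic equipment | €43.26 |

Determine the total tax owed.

Canvas tote bag €18.30: other taxable items → 4.5% → €0.82
Pair of jeans €31.03: clothing & footwear → 0% → €0.00
Camping tent (2-person) €173.14: athletic equipment → 10% → €17.31
Soccer ball €43.26: athletic equipment → 10% → €4.33
Total tax = €0.82 + €17.31 + €4.33 = €22.46

€22.46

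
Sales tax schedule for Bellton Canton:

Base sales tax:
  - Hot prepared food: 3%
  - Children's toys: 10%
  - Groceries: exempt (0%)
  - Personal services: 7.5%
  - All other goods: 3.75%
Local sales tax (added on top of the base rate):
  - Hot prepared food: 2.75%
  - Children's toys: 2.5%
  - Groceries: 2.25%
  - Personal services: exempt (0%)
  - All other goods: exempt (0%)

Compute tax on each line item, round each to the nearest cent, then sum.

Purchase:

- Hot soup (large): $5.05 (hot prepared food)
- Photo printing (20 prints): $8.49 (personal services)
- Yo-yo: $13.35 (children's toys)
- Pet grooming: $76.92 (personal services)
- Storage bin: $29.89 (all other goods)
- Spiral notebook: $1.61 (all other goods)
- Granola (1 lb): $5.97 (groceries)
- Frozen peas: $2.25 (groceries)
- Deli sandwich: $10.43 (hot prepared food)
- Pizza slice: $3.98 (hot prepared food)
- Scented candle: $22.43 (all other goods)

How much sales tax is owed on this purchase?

Hot soup (large) $5.05: hot prepared food → 3% + 2.75% local = 5.75% → $0.29
Photo printing (20 prints) $8.49: personal services → 7.5% + 0% local = 7.5% → $0.64
Yo-yo $13.35: children's toys → 10% + 2.5% local = 12.5% → $1.67
Pet grooming $76.92: personal services → 7.5% + 0% local = 7.5% → $5.77
Storage bin $29.89: all other goods → 3.75% + 0% local = 3.75% → $1.12
Spiral notebook $1.61: all other goods → 3.75% + 0% local = 3.75% → $0.06
Granola (1 lb) $5.97: groceries → 0% + 2.25% local = 2.25% → $0.13
Frozen peas $2.25: groceries → 0% + 2.25% local = 2.25% → $0.05
Deli sandwich $10.43: hot prepared food → 3% + 2.75% local = 5.75% → $0.60
Pizza slice $3.98: hot prepared food → 3% + 2.75% local = 5.75% → $0.23
Scented candle $22.43: all other goods → 3.75% + 0% local = 3.75% → $0.84
Total tax = $0.29 + $0.64 + $1.67 + $5.77 + $1.12 + $0.06 + $0.13 + $0.05 + $0.60 + $0.23 + $0.84 = $11.40

$11.40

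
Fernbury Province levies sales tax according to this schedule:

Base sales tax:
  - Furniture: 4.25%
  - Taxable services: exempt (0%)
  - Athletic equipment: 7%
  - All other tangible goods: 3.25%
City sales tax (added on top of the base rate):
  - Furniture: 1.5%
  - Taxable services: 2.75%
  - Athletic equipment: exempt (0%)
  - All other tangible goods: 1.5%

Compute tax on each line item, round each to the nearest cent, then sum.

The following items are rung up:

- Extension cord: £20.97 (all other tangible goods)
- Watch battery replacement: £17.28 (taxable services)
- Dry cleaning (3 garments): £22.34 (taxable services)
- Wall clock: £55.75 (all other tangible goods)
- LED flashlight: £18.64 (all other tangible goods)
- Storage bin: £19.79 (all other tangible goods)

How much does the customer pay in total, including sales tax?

Extension cord £20.97: all other tangible goods → 3.25% + 1.5% city = 4.75% → £1.00
Watch battery replacement £17.28: taxable services → 0% + 2.75% city = 2.75% → £0.48
Dry cleaning (3 garments) £22.34: taxable services → 0% + 2.75% city = 2.75% → £0.61
Wall clock £55.75: all other tangible goods → 3.25% + 1.5% city = 4.75% → £2.65
LED flashlight £18.64: all other tangible goods → 3.25% + 1.5% city = 4.75% → £0.89
Storage bin £19.79: all other tangible goods → 3.25% + 1.5% city = 4.75% → £0.94
Subtotal = £154.77; tax = £6.57; total due = £161.34

£161.34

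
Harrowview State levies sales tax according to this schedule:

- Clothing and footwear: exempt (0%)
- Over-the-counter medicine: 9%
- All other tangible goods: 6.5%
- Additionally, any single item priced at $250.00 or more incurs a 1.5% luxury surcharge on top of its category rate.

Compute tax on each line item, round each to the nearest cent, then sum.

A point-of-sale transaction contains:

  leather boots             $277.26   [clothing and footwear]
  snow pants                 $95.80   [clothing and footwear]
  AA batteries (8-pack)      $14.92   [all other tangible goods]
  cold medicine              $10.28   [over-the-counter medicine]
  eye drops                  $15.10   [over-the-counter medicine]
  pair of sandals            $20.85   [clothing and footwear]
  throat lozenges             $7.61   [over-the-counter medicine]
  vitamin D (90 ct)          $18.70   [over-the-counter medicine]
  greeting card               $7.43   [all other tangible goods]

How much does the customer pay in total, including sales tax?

Leather boots $277.26: clothing and footwear → 0% + 1.5% surcharge = 1.5% → $4.16
Snow pants $95.80: clothing and footwear → 0% → $0.00
AA batteries (8-pack) $14.92: all other tangible goods → 6.5% → $0.97
Cold medicine $10.28: over-the-counter medicine → 9% → $0.93
Eye drops $15.10: over-the-counter medicine → 9% → $1.36
Pair of sandals $20.85: clothing and footwear → 0% → $0.00
Throat lozenges $7.61: over-the-counter medicine → 9% → $0.68
Vitamin D (90 ct) $18.70: over-the-counter medicine → 9% → $1.68
Greeting card $7.43: all other tangible goods → 6.5% → $0.48
Subtotal = $467.95; tax = $10.26; total due = $478.21

$478.21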